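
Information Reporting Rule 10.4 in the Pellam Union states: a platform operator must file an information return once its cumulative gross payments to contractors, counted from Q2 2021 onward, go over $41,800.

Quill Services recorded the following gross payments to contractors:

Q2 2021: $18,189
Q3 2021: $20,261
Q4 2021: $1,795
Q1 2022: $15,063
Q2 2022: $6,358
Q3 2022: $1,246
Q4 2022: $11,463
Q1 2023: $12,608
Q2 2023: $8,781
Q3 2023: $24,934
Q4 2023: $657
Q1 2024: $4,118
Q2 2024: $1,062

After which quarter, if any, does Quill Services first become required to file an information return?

Through Q2 2021: $18,189
Through Q3 2021: $38,450
Through Q4 2021: $40,245
Through Q1 2022: $55,308 ← exceeds threshold

Q1 2022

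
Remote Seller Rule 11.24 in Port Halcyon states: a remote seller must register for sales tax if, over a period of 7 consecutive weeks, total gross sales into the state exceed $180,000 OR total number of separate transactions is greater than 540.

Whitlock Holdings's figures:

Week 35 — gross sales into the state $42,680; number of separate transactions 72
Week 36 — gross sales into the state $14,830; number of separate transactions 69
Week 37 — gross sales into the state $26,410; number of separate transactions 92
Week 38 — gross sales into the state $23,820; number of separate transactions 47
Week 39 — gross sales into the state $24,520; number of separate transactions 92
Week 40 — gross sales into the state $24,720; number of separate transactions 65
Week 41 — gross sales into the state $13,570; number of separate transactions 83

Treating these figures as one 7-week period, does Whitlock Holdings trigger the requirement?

No

Total gross sales into the state: $42,680 + $14,830 + $26,410 + $23,820 + $24,520 + $24,720 + $13,570 = $170,550 (≤ $180,000).
Total number of separate transactions: 72 + 69 + 92 + 47 + 92 + 65 + 83 = 520 (≤ 540).
The test is 'or': neither threshold is exceeded.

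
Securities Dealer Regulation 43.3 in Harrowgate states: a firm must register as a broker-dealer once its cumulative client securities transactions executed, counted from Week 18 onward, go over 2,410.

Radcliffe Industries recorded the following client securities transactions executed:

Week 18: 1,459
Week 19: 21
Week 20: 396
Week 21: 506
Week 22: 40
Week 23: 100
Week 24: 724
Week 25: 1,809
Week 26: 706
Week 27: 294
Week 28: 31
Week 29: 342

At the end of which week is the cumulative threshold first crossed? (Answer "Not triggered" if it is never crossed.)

Week 22

Through Week 18: 1,459
Through Week 19: 1,480
Through Week 20: 1,876
Through Week 21: 2,382
Through Week 22: 2,422 ← exceeds threshold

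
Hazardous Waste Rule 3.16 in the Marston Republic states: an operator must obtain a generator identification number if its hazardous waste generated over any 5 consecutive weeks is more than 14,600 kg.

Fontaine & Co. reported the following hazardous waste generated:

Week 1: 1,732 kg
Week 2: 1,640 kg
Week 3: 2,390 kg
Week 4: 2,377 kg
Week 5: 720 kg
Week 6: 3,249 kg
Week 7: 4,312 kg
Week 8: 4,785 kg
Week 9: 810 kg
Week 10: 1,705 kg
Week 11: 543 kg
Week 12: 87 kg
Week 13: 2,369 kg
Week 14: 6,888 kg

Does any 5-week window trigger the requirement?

Yes

Week 1–Week 5: 1,732 kg + 1,640 kg + 2,390 kg + 2,377 kg + 720 kg = 8,859 kg (under)
Week 2–Week 6: 1,640 kg + 2,390 kg + 2,377 kg + 720 kg + 3,249 kg = 10,376 kg (under)
Week 3–Week 7: 2,390 kg + 2,377 kg + 720 kg + 3,249 kg + 4,312 kg = 13,048 kg (under)
Week 4–Week 8: 2,377 kg + 720 kg + 3,249 kg + 4,312 kg + 4,785 kg = 15,443 kg (over)
Week 5–Week 9: 720 kg + 3,249 kg + 4,312 kg + 4,785 kg + 810 kg = 13,876 kg (under)
Week 6–Week 10: 3,249 kg + 4,312 kg + 4,785 kg + 810 kg + 1,705 kg = 14,861 kg (over)
Week 7–Week 11: 4,312 kg + 4,785 kg + 810 kg + 1,705 kg + 543 kg = 12,155 kg (under)
Week 8–Week 12: 4,785 kg + 810 kg + 1,705 kg + 543 kg + 87 kg = 7,930 kg (under)
Week 9–Week 13: 810 kg + 1,705 kg + 543 kg + 87 kg + 2,369 kg = 5,514 kg (under)
Week 10–Week 14: 1,705 kg + 543 kg + 87 kg + 2,369 kg + 6,888 kg = 11,592 kg (under)
At least one window exceeds 14,600 kg.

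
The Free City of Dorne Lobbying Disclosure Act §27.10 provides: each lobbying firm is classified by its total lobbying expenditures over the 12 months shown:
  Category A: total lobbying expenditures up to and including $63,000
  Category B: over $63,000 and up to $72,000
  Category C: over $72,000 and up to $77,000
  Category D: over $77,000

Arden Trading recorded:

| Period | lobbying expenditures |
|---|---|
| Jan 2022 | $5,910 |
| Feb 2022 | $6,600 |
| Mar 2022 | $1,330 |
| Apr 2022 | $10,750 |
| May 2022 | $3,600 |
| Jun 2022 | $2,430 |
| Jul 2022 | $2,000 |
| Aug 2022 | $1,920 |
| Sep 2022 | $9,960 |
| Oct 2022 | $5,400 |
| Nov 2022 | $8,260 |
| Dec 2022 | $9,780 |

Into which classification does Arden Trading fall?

Total lobbying expenditures: $5,910 + $6,600 + $1,330 + $10,750 + $3,600 + $2,430 + $2,000 + $1,920 + $9,960 + $5,400 + $8,260 + $9,780 = $67,940.
$63,000 < $67,940 ≤ $72,000, so Category B applies.

Category B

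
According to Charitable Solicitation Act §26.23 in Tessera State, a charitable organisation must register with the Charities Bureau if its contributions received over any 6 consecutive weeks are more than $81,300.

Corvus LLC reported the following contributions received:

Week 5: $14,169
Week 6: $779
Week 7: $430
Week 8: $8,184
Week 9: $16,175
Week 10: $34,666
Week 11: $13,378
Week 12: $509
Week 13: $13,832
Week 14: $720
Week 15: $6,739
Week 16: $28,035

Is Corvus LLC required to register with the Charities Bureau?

Week 5–Week 10: $14,169 + $779 + $430 + $8,184 + $16,175 + $34,666 = $74,403 (under)
Week 6–Week 11: $779 + $430 + $8,184 + $16,175 + $34,666 + $13,378 = $73,612 (under)
Week 7–Week 12: $430 + $8,184 + $16,175 + $34,666 + $13,378 + $509 = $73,342 (under)
Week 8–Week 13: $8,184 + $16,175 + $34,666 + $13,378 + $509 + $13,832 = $86,744 (over)
Week 9–Week 14: $16,175 + $34,666 + $13,378 + $509 + $13,832 + $720 = $79,280 (under)
Week 10–Week 15: $34,666 + $13,378 + $509 + $13,832 + $720 + $6,739 = $69,844 (under)
Week 11–Week 16: $13,378 + $509 + $13,832 + $720 + $6,739 + $28,035 = $63,213 (under)
At least one window exceeds $81,300.

Yes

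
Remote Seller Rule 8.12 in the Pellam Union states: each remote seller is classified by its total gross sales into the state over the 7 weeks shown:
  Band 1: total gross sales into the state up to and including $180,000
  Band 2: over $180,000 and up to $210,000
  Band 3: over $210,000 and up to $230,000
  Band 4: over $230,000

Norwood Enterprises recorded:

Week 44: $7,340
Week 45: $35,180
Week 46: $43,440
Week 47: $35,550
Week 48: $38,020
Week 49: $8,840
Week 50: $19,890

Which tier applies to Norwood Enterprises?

Total gross sales into the state: $7,340 + $35,180 + $43,440 + $35,550 + $38,020 + $8,840 + $19,890 = $188,260.
$180,000 < $188,260 ≤ $210,000, so Band 2 applies.

Band 2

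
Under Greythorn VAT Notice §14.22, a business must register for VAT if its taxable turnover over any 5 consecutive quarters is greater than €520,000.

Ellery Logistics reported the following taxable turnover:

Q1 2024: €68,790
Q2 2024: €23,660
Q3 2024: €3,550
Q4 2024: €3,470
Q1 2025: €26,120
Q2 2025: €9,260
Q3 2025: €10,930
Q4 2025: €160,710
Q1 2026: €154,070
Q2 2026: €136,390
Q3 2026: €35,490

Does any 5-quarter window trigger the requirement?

No

Q1 2024–Q1 2025: €68,790 + €23,660 + €3,550 + €3,470 + €26,120 = €125,590 (under)
Q2 2024–Q2 2025: €23,660 + €3,550 + €3,470 + €26,120 + €9,260 = €66,060 (under)
Q3 2024–Q3 2025: €3,550 + €3,470 + €26,120 + €9,260 + €10,930 = €53,330 (under)
Q4 2024–Q4 2025: €3,470 + €26,120 + €9,260 + €10,930 + €160,710 = €210,490 (under)
Q1 2025–Q1 2026: €26,120 + €9,260 + €10,930 + €160,710 + €154,070 = €361,090 (under)
Q2 2025–Q2 2026: €9,260 + €10,930 + €160,710 + €154,070 + €136,390 = €471,360 (under)
Q3 2025–Q3 2026: €10,930 + €160,710 + €154,070 + €136,390 + €35,490 = €497,590 (under)
No window exceeds €520,000.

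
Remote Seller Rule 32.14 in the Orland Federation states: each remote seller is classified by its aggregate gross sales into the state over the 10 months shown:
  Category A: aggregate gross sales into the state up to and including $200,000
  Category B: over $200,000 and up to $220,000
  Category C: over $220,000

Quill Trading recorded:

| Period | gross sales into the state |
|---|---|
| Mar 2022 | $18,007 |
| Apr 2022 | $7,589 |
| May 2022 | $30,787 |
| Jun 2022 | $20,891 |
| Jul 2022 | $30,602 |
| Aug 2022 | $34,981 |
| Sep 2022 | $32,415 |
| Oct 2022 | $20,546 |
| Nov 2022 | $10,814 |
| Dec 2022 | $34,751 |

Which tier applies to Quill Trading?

Aggregate gross sales into the state: $18,007 + $7,589 + $30,787 + $20,891 + $30,602 + $34,981 + $32,415 + $20,546 + $10,814 + $34,751 = $241,383.
$241,383 > $220,000, so Category C applies.

Category C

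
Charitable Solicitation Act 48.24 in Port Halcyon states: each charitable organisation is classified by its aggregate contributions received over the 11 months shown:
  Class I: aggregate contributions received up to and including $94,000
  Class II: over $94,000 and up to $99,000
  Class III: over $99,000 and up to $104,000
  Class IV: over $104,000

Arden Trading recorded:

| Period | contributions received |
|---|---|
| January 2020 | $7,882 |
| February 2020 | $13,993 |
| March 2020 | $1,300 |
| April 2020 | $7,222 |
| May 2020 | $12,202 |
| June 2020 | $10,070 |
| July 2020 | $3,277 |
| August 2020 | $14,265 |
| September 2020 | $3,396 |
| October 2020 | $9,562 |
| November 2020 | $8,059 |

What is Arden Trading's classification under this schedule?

Class I

Aggregate contributions received: $7,882 + $13,993 + $1,300 + $7,222 + $12,202 + $10,070 + $3,277 + $14,265 + $3,396 + $9,562 + $8,059 = $91,228.
$91,228 ≤ $94,000, so Class I applies.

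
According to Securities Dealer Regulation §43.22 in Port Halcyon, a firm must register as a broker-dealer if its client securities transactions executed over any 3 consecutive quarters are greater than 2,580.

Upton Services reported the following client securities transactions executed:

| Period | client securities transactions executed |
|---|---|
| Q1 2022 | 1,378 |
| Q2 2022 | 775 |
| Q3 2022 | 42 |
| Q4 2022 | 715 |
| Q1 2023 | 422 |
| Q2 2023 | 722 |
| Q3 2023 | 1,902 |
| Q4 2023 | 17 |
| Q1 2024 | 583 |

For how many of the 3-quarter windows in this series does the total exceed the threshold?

Q1 2022–Q3 2022: 1,378 + 775 + 42 = 2,195 (under)
Q2 2022–Q4 2022: 775 + 42 + 715 = 1,532 (under)
Q3 2022–Q1 2023: 42 + 715 + 422 = 1,179 (under)
Q4 2022–Q2 2023: 715 + 422 + 722 = 1,859 (under)
Q1 2023–Q3 2023: 422 + 722 + 1,902 = 3,046 (over)
Q2 2023–Q4 2023: 722 + 1,902 + 17 = 2,641 (over)
Q3 2023–Q1 2024: 1,902 + 17 + 583 = 2,502 (under)
2 windows exceed the threshold.

2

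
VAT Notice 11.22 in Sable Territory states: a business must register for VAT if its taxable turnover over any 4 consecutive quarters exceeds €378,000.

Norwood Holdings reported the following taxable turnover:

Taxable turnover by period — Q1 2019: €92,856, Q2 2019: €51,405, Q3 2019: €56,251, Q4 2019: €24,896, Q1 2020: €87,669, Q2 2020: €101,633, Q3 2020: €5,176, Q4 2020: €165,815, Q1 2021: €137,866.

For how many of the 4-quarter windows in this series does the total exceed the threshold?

1

Q1 2019–Q4 2019: €92,856 + €51,405 + €56,251 + €24,896 = €225,408 (under)
Q2 2019–Q1 2020: €51,405 + €56,251 + €24,896 + €87,669 = €220,221 (under)
Q3 2019–Q2 2020: €56,251 + €24,896 + €87,669 + €101,633 = €270,449 (under)
Q4 2019–Q3 2020: €24,896 + €87,669 + €101,633 + €5,176 = €219,374 (under)
Q1 2020–Q4 2020: €87,669 + €101,633 + €5,176 + €165,815 = €360,293 (under)
Q2 2020–Q1 2021: €101,633 + €5,176 + €165,815 + €137,866 = €410,490 (over)
1 window exceeds the threshold.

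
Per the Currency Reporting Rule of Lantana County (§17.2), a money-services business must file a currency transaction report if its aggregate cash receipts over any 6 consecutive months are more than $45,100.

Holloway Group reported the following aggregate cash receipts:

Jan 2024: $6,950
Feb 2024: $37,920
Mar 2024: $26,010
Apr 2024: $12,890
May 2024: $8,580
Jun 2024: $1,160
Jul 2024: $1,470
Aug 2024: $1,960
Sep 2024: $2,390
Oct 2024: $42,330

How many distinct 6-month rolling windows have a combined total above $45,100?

Jan 2024–Jun 2024: $6,950 + $37,920 + $26,010 + $12,890 + $8,580 + $1,160 = $93,510 (over)
Feb 2024–Jul 2024: $37,920 + $26,010 + $12,890 + $8,580 + $1,160 + $1,470 = $88,030 (over)
Mar 2024–Aug 2024: $26,010 + $12,890 + $8,580 + $1,160 + $1,470 + $1,960 = $52,070 (over)
Apr 2024–Sep 2024: $12,890 + $8,580 + $1,160 + $1,470 + $1,960 + $2,390 = $28,450 (under)
May 2024–Oct 2024: $8,580 + $1,160 + $1,470 + $1,960 + $2,390 + $42,330 = $57,890 (over)
4 windows exceed the threshold.

4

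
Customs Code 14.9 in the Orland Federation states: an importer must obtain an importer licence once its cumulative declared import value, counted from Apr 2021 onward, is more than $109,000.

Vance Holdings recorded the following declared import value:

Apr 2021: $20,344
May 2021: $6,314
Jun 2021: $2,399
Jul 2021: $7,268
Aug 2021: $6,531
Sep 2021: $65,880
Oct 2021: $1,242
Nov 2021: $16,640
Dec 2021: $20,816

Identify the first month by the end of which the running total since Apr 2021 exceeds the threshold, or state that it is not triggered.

Oct 2021

Through Apr 2021: $20,344
Through May 2021: $26,658
Through Jun 2021: $29,057
Through Jul 2021: $36,325
Through Aug 2021: $42,856
Through Sep 2021: $108,736
Through Oct 2021: $109,978 ← exceeds threshold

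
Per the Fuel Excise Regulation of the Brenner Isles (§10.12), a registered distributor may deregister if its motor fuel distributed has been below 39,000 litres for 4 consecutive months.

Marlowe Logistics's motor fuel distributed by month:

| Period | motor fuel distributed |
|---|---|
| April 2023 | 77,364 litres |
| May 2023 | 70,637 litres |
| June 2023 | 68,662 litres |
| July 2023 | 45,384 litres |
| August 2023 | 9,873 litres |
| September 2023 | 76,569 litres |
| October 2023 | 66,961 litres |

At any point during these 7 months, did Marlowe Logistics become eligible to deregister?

No

Months below 39,000 litres: August 2023.
Longest run of consecutive months below the threshold: 1.
1 < 4, so Marlowe Logistics never became eligible.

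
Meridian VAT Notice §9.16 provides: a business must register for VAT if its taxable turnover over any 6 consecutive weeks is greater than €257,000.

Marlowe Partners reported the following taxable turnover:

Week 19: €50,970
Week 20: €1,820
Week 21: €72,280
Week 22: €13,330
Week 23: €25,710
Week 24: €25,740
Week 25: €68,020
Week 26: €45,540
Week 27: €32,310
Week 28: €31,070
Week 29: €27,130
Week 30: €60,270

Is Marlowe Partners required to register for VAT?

Yes

Week 19–Week 24: €50,970 + €1,820 + €72,280 + €13,330 + €25,710 + €25,740 = €189,850 (under)
Week 20–Week 25: €1,820 + €72,280 + €13,330 + €25,710 + €25,740 + €68,020 = €206,900 (under)
Week 21–Week 26: €72,280 + €13,330 + €25,710 + €25,740 + €68,020 + €45,540 = €250,620 (under)
Week 22–Week 27: €13,330 + €25,710 + €25,740 + €68,020 + €45,540 + €32,310 = €210,650 (under)
Week 23–Week 28: €25,710 + €25,740 + €68,020 + €45,540 + €32,310 + €31,070 = €228,390 (under)
Week 24–Week 29: €25,740 + €68,020 + €45,540 + €32,310 + €31,070 + €27,130 = €229,810 (under)
Week 25–Week 30: €68,020 + €45,540 + €32,310 + €31,070 + €27,130 + €60,270 = €264,340 (over)
At least one window exceeds €257,000.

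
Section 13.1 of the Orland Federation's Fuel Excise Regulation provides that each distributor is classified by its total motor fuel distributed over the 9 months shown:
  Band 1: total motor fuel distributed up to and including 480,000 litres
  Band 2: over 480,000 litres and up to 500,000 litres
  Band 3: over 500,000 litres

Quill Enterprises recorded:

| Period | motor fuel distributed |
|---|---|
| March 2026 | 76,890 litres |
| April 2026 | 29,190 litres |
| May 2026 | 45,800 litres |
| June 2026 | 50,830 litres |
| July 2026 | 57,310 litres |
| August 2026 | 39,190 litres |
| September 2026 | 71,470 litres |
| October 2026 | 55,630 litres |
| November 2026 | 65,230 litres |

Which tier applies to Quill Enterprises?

Total motor fuel distributed: 76,890 litres + 29,190 litres + 45,800 litres + 50,830 litres + 57,310 litres + 39,190 litres + 71,470 litres + 55,630 litres + 65,230 litres = 491,540 litres.
480,000 litres < 491,540 litres ≤ 500,000 litres, so Band 2 applies.

Band 2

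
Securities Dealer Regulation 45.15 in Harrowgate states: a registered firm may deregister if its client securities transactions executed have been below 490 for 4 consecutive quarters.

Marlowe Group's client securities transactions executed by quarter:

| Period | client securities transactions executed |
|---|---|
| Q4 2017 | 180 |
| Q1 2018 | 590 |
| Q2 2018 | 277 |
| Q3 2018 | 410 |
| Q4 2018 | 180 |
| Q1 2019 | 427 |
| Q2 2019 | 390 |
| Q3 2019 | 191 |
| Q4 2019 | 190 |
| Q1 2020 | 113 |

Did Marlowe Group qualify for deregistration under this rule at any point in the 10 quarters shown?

Yes

Quarters below 490: Q4 2017, Q2 2018, Q3 2018, Q4 2018, Q1 2019, Q2 2019, Q3 2019, Q4 2019, Q1 2020.
Longest run of consecutive quarters below the threshold: 8.
8 ≥ 4, so Marlowe Group became eligible.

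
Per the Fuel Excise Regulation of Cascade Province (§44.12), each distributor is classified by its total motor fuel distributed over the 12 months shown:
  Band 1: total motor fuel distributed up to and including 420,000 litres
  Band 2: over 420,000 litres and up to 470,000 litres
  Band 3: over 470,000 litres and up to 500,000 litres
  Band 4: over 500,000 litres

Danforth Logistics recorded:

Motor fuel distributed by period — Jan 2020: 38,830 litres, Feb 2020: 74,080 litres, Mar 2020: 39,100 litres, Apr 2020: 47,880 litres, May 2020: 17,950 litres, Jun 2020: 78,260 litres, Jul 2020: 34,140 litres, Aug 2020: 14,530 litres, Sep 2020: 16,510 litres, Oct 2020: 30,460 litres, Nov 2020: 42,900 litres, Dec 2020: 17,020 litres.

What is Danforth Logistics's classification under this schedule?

Band 2

Total motor fuel distributed: 38,830 litres + 74,080 litres + 39,100 litres + 47,880 litres + 17,950 litres + 78,260 litres + 34,140 litres + 14,530 litres + 16,510 litres + 30,460 litres + 42,900 litres + 17,020 litres = 451,660 litres.
420,000 litres < 451,660 litres ≤ 470,000 litres, so Band 2 applies.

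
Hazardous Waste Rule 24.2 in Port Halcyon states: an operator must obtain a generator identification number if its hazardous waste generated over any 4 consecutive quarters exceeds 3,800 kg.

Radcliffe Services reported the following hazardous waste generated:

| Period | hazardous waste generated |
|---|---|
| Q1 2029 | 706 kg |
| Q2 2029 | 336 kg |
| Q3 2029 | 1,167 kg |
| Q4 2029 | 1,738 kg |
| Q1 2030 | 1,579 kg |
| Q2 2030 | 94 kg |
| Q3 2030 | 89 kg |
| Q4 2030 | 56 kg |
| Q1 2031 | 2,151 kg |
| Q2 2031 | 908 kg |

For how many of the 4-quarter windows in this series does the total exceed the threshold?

Q1 2029–Q4 2029: 706 kg + 336 kg + 1,167 kg + 1,738 kg = 3,947 kg (over)
Q2 2029–Q1 2030: 336 kg + 1,167 kg + 1,738 kg + 1,579 kg = 4,820 kg (over)
Q3 2029–Q2 2030: 1,167 kg + 1,738 kg + 1,579 kg + 94 kg = 4,578 kg (over)
Q4 2029–Q3 2030: 1,738 kg + 1,579 kg + 94 kg + 89 kg = 3,500 kg (under)
Q1 2030–Q4 2030: 1,579 kg + 94 kg + 89 kg + 56 kg = 1,818 kg (under)
Q2 2030–Q1 2031: 94 kg + 89 kg + 56 kg + 2,151 kg = 2,390 kg (under)
Q3 2030–Q2 2031: 89 kg + 56 kg + 2,151 kg + 908 kg = 3,204 kg (under)
3 windows exceed the threshold.

3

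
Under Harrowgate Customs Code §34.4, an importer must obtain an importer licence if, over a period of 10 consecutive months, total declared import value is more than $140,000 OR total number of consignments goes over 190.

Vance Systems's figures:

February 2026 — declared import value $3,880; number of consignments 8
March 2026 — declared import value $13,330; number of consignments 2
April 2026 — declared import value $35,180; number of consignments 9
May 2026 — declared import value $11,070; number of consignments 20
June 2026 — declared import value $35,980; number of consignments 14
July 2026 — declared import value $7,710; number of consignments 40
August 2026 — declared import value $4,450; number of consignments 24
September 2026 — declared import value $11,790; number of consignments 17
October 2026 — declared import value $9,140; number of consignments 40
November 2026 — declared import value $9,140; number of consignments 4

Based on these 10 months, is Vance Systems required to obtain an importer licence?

Total declared import value: $3,880 + $13,330 + $35,180 + $11,070 + $35,980 + $7,710 + $4,450 + $11,790 + $9,140 + $9,140 = $141,670 (> $140,000).
Total number of consignments: 8 + 2 + 9 + 20 + 14 + 40 + 24 + 17 + 40 + 4 = 178 (≤ 190).
The test is 'or': at least one threshold is exceeded.

Yes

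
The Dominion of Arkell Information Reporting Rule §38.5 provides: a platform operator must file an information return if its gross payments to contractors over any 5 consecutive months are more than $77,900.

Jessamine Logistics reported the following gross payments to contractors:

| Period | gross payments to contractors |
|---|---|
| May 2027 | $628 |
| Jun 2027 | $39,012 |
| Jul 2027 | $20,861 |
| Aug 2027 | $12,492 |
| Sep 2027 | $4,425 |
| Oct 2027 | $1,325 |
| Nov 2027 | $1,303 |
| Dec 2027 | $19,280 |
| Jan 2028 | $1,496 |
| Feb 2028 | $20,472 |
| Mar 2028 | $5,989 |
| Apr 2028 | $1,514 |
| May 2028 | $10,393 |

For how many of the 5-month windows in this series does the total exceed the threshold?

1

May 2027–Sep 2027: $628 + $39,012 + $20,861 + $12,492 + $4,425 = $77,418 (under)
Jun 2027–Oct 2027: $39,012 + $20,861 + $12,492 + $4,425 + $1,325 = $78,115 (over)
Jul 2027–Nov 2027: $20,861 + $12,492 + $4,425 + $1,325 + $1,303 = $40,406 (under)
Aug 2027–Dec 2027: $12,492 + $4,425 + $1,325 + $1,303 + $19,280 = $38,825 (under)
Sep 2027–Jan 2028: $4,425 + $1,325 + $1,303 + $19,280 + $1,496 = $27,829 (under)
Oct 2027–Feb 2028: $1,325 + $1,303 + $19,280 + $1,496 + $20,472 = $43,876 (under)
Nov 2027–Mar 2028: $1,303 + $19,280 + $1,496 + $20,472 + $5,989 = $48,540 (under)
Dec 2027–Apr 2028: $19,280 + $1,496 + $20,472 + $5,989 + $1,514 = $48,751 (under)
Jan 2028–May 2028: $1,496 + $20,472 + $5,989 + $1,514 + $10,393 = $39,864 (under)
1 window exceeds the threshold.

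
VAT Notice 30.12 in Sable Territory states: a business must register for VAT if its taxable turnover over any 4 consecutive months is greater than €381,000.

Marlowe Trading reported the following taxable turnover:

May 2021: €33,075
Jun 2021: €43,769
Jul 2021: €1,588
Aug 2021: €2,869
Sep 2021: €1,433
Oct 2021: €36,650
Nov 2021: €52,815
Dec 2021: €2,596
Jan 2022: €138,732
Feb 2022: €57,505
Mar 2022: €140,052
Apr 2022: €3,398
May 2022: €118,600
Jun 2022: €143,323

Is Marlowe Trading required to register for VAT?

Yes

May 2021–Aug 2021: €33,075 + €43,769 + €1,588 + €2,869 = €81,301 (under)
Jun 2021–Sep 2021: €43,769 + €1,588 + €2,869 + €1,433 = €49,659 (under)
Jul 2021–Oct 2021: €1,588 + €2,869 + €1,433 + €36,650 = €42,540 (under)
Aug 2021–Nov 2021: €2,869 + €1,433 + €36,650 + €52,815 = €93,767 (under)
Sep 2021–Dec 2021: €1,433 + €36,650 + €52,815 + €2,596 = €93,494 (under)
Oct 2021–Jan 2022: €36,650 + €52,815 + €2,596 + €138,732 = €230,793 (under)
Nov 2021–Feb 2022: €52,815 + €2,596 + €138,732 + €57,505 = €251,648 (under)
Dec 2021–Mar 2022: €2,596 + €138,732 + €57,505 + €140,052 = €338,885 (under)
Jan 2022–Apr 2022: €138,732 + €57,505 + €140,052 + €3,398 = €339,687 (under)
Feb 2022–May 2022: €57,505 + €140,052 + €3,398 + €118,600 = €319,555 (under)
Mar 2022–Jun 2022: €140,052 + €3,398 + €118,600 + €143,323 = €405,373 (over)
At least one window exceeds €381,000.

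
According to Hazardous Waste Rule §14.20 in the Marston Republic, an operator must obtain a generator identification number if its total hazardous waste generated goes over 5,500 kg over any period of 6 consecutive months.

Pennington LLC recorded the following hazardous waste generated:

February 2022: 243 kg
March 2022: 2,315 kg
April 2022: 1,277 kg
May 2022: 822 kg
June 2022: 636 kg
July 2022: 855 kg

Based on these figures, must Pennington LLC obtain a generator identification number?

Total hazardous waste generated: 243 kg + 2,315 kg + 1,277 kg + 822 kg + 636 kg + 855 kg = 6,148 kg.
6,148 kg > 5,500 kg, so the threshold is exceeded.

Yes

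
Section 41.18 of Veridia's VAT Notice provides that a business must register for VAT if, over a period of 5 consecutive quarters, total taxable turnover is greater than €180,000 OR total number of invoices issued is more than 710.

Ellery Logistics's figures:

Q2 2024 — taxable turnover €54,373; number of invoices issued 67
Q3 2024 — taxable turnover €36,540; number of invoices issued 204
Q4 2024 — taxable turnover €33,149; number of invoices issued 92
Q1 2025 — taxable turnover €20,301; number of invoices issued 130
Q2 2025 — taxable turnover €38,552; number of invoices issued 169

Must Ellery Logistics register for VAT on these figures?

Yes

Total taxable turnover: €54,373 + €36,540 + €33,149 + €20,301 + €38,552 = €182,915 (> €180,000).
Total number of invoices issued: 67 + 204 + 92 + 130 + 169 = 662 (≤ 710).
The test is 'or': at least one threshold is exceeded.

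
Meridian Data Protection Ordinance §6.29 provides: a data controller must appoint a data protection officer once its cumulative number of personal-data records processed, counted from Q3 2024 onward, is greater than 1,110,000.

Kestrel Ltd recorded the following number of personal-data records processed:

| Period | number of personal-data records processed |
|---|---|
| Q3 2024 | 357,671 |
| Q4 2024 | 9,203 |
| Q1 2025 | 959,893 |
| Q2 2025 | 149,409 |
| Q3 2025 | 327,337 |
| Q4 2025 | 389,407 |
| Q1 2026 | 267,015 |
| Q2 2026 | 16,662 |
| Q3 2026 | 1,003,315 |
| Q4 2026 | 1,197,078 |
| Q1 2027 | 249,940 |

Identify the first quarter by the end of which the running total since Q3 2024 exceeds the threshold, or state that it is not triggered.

Q1 2025

Through Q3 2024: 357,671
Through Q4 2024: 366,874
Through Q1 2025: 1,326,767 ← exceeds threshold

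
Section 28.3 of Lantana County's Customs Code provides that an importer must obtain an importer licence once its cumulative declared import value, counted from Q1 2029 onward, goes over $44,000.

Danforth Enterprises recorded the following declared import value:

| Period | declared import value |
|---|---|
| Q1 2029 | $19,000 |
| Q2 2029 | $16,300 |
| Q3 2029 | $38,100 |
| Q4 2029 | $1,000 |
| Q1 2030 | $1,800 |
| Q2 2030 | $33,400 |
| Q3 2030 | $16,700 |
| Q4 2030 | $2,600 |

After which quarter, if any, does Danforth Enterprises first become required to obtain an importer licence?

Through Q1 2029: $19,000
Through Q2 2029: $35,300
Through Q3 2029: $73,400 ← exceeds threshold

Q3 2029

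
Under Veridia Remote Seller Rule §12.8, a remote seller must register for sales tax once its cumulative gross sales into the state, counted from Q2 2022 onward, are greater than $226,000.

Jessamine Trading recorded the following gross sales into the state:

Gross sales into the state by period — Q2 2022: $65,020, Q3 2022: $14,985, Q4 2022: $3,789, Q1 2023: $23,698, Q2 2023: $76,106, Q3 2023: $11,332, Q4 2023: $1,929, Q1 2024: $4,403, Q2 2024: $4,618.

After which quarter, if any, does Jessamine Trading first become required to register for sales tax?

Through Q2 2022: $65,020
Through Q3 2022: $80,005
Through Q4 2022: $83,794
Through Q1 2023: $107,492
Through Q2 2023: $183,598
Through Q3 2023: $194,930
Through Q4 2023: $196,859
Through Q1 2024: $201,262
Through Q2 2024: $205,880
Final cumulative total $205,880 ≤ $226,000; the threshold is never exceeded.

Not triggered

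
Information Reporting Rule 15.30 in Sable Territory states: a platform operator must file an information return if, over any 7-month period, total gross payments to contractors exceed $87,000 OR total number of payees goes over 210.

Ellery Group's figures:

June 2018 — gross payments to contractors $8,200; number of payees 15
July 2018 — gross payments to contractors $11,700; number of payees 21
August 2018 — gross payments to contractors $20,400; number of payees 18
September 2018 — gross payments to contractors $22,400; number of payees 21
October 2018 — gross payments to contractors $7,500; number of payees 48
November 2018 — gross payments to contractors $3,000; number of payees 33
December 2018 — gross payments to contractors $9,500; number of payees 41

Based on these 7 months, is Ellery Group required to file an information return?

Total gross payments to contractors: $8,200 + $11,700 + $20,400 + $22,400 + $7,500 + $3,000 + $9,500 = $82,700 (≤ $87,000).
Total number of payees: 15 + 21 + 18 + 21 + 48 + 33 + 41 = 197 (≤ 210).
The test is 'or': neither threshold is exceeded.

No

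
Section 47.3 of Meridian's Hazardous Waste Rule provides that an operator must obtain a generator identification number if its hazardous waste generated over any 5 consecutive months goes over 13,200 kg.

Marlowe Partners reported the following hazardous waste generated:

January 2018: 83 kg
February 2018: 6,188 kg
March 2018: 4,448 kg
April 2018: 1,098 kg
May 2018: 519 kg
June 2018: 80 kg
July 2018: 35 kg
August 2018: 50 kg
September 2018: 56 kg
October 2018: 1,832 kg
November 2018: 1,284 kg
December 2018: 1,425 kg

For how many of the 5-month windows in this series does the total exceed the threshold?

January 2018–May 2018: 83 kg + 6,188 kg + 4,448 kg + 1,098 kg + 519 kg = 12,336 kg (under)
February 2018–June 2018: 6,188 kg + 4,448 kg + 1,098 kg + 519 kg + 80 kg = 12,333 kg (under)
March 2018–July 2018: 4,448 kg + 1,098 kg + 519 kg + 80 kg + 35 kg = 6,180 kg (under)
April 2018–August 2018: 1,098 kg + 519 kg + 80 kg + 35 kg + 50 kg = 1,782 kg (under)
May 2018–September 2018: 519 kg + 80 kg + 35 kg + 50 kg + 56 kg = 740 kg (under)
June 2018–October 2018: 80 kg + 35 kg + 50 kg + 56 kg + 1,832 kg = 2,053 kg (under)
July 2018–November 2018: 35 kg + 50 kg + 56 kg + 1,832 kg + 1,284 kg = 3,257 kg (under)
August 2018–December 2018: 50 kg + 56 kg + 1,832 kg + 1,284 kg + 1,425 kg = 4,647 kg (under)
0 windows exceed the threshold.

0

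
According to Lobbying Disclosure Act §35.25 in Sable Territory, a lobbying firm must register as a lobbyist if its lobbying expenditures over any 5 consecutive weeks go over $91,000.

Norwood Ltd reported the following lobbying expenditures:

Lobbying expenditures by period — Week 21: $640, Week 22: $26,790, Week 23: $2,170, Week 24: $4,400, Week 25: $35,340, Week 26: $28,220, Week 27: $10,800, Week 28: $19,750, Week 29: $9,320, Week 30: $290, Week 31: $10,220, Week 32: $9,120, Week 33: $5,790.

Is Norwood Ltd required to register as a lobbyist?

Week 21–Week 25: $640 + $26,790 + $2,170 + $4,400 + $35,340 = $69,340 (under)
Week 22–Week 26: $26,790 + $2,170 + $4,400 + $35,340 + $28,220 = $96,920 (over)
Week 23–Week 27: $2,170 + $4,400 + $35,340 + $28,220 + $10,800 = $80,930 (under)
Week 24–Week 28: $4,400 + $35,340 + $28,220 + $10,800 + $19,750 = $98,510 (over)
Week 25–Week 29: $35,340 + $28,220 + $10,800 + $19,750 + $9,320 = $103,430 (over)
Week 26–Week 30: $28,220 + $10,800 + $19,750 + $9,320 + $290 = $68,380 (under)
Week 27–Week 31: $10,800 + $19,750 + $9,320 + $290 + $10,220 = $50,380 (under)
Week 28–Week 32: $19,750 + $9,320 + $290 + $10,220 + $9,120 = $48,700 (under)
Week 29–Week 33: $9,320 + $290 + $10,220 + $9,120 + $5,790 = $34,740 (under)
At least one window exceeds $91,000.

Yes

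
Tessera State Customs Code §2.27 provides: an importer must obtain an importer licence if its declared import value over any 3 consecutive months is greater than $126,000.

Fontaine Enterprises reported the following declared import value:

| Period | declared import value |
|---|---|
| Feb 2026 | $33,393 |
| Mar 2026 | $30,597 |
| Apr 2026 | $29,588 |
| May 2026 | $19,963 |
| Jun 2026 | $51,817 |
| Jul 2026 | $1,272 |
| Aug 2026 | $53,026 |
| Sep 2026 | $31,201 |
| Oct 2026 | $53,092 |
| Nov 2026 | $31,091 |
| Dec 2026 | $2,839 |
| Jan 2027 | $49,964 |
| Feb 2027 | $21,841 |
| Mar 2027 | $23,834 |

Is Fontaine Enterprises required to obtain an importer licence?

Yes

Feb 2026–Apr 2026: $33,393 + $30,597 + $29,588 = $93,578 (under)
Mar 2026–May 2026: $30,597 + $29,588 + $19,963 = $80,148 (under)
Apr 2026–Jun 2026: $29,588 + $19,963 + $51,817 = $101,368 (under)
May 2026–Jul 2026: $19,963 + $51,817 + $1,272 = $73,052 (under)
Jun 2026–Aug 2026: $51,817 + $1,272 + $53,026 = $106,115 (under)
Jul 2026–Sep 2026: $1,272 + $53,026 + $31,201 = $85,499 (under)
Aug 2026–Oct 2026: $53,026 + $31,201 + $53,092 = $137,319 (over)
Sep 2026–Nov 2026: $31,201 + $53,092 + $31,091 = $115,384 (under)
Oct 2026–Dec 2026: $53,092 + $31,091 + $2,839 = $87,022 (under)
Nov 2026–Jan 2027: $31,091 + $2,839 + $49,964 = $83,894 (under)
Dec 2026–Feb 2027: $2,839 + $49,964 + $21,841 = $74,644 (under)
Jan 2027–Mar 2027: $49,964 + $21,841 + $23,834 = $95,639 (under)
At least one window exceeds $126,000.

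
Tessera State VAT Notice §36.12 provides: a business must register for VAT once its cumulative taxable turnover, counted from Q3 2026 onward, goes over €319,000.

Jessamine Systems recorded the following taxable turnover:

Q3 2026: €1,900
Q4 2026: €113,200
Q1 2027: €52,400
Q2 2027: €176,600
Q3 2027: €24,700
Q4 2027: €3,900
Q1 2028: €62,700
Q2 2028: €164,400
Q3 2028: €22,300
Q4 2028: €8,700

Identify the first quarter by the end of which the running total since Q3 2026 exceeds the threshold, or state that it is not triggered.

Q2 2027

Through Q3 2026: €1,900
Through Q4 2026: €115,100
Through Q1 2027: €167,500
Through Q2 2027: €344,100 ← exceeds threshold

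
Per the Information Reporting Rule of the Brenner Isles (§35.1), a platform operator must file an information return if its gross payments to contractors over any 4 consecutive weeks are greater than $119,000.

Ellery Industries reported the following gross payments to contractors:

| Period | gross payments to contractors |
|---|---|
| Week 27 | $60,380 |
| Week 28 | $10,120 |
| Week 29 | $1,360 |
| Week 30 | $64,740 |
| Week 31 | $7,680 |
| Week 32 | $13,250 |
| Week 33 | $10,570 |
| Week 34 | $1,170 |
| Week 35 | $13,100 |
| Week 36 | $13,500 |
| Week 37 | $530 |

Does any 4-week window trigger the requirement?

Week 27–Week 30: $60,380 + $10,120 + $1,360 + $64,740 = $136,600 (over)
Week 28–Week 31: $10,120 + $1,360 + $64,740 + $7,680 = $83,900 (under)
Week 29–Week 32: $1,360 + $64,740 + $7,680 + $13,250 = $87,030 (under)
Week 30–Week 33: $64,740 + $7,680 + $13,250 + $10,570 = $96,240 (under)
Week 31–Week 34: $7,680 + $13,250 + $10,570 + $1,170 = $32,670 (under)
Week 32–Week 35: $13,250 + $10,570 + $1,170 + $13,100 = $38,090 (under)
Week 33–Week 36: $10,570 + $1,170 + $13,100 + $13,500 = $38,340 (under)
Week 34–Week 37: $1,170 + $13,100 + $13,500 + $530 = $28,300 (under)
At least one window exceeds $119,000.

Yes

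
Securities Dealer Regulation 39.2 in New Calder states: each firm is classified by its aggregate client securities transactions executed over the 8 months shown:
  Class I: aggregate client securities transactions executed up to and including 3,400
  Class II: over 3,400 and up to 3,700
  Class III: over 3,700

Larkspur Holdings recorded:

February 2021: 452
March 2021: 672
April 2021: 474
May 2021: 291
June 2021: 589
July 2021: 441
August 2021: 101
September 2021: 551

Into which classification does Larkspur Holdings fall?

Aggregate client securities transactions executed: 452 + 672 + 474 + 291 + 589 + 441 + 101 + 551 = 3,571.
3,400 < 3,571 ≤ 3,700, so Class II applies.

Class II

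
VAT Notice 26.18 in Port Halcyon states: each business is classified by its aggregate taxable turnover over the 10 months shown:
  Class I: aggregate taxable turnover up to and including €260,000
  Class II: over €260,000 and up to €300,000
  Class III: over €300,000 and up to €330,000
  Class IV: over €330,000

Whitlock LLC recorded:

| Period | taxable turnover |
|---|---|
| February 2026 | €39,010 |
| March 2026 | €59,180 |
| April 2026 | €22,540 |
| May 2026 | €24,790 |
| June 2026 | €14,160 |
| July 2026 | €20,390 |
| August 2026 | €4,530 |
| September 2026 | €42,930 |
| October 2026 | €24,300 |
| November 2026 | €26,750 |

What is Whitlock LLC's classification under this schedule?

Aggregate taxable turnover: €39,010 + €59,180 + €22,540 + €24,790 + €14,160 + €20,390 + €4,530 + €42,930 + €24,300 + €26,750 = €278,580.
€260,000 < €278,580 ≤ €300,000, so Class II applies.

Class II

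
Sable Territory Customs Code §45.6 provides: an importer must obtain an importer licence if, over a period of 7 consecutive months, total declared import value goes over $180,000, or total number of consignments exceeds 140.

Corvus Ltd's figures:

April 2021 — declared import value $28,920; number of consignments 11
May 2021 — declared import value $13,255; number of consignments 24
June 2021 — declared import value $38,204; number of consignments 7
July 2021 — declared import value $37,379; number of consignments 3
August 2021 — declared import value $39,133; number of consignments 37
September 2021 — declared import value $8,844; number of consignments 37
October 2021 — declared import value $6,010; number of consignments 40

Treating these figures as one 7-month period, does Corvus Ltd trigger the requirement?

Yes

Total declared import value: $28,920 + $13,255 + $38,204 + $37,379 + $39,133 + $8,844 + $6,010 = $171,745 (≤ $180,000).
Total number of consignments: 11 + 24 + 7 + 3 + 37 + 37 + 40 = 159 (> 140).
The test is 'or': at least one threshold is exceeded.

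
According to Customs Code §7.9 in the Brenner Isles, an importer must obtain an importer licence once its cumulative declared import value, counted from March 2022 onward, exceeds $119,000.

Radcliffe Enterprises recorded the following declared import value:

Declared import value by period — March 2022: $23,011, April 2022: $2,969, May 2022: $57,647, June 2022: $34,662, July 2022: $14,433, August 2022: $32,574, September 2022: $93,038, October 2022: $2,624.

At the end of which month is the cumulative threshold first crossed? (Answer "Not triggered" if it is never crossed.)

July 2022

Through March 2022: $23,011
Through April 2022: $25,980
Through May 2022: $83,627
Through June 2022: $118,289
Through July 2022: $132,722 ← exceeds threshold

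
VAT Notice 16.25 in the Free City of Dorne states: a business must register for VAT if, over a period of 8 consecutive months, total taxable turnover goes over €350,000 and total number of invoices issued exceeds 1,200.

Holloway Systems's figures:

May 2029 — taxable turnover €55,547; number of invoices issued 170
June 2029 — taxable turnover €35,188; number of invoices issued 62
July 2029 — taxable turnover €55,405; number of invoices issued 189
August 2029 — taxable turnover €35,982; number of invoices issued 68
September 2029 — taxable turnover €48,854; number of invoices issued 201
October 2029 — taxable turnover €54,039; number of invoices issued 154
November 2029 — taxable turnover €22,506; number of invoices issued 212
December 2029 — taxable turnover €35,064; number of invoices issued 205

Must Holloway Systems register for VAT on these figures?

Total taxable turnover: €55,547 + €35,188 + €55,405 + €35,982 + €48,854 + €54,039 + €22,506 + €35,064 = €342,585 (≤ €350,000).
Total number of invoices issued: 170 + 62 + 189 + 68 + 201 + 154 + 212 + 205 = 1,261 (> 1,200).
The test is 'and': the rule requires both, and at least one is not exceeded.

No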